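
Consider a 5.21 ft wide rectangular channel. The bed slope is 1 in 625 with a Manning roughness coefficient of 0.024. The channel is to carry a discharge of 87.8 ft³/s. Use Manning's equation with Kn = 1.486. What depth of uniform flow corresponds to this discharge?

y_n = 4.8 ft

Manning's equation rearranged: A R^(2/3) = nQ / (1.486·√S) = 0.024 × 87.8 / (1.486 × √0.0016) = 35.45.
At y = 4.16 ft: A R^(2/3) = 29.67 — too small.
At y = 4.8 ft: A R^(2/3) = 35.46 — ≈ 35.45.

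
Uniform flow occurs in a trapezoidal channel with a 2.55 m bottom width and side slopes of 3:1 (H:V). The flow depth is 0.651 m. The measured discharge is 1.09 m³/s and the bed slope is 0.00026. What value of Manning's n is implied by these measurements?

With bottom width b = 2.55 m and side slope z = 3: A = (b + zy)y = (2.55 + 3×0.651)×0.651 = 2.931 m²; P = b + 2y√(1+z²) = 2.55 + 2×0.651×3.162 = 6.667 m.
Hydraulic radius R = A/P = 2.931/6.667 = 0.4397 m.
Rearranging Manning's equation: n = (1/Q) A R^(2/3) S^(1/2) = (1/1.09) × 2.931 × 0.4397^(2/3) × √0.00026 = 0.0251.

n = 0.0251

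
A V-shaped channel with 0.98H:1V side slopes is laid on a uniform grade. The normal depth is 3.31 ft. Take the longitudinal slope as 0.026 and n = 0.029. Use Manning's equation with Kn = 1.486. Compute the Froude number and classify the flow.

For a triangular section with side slope z = 0.98: A = zy² = 0.98×3.31² = 10.74 ft²; P = 2y√(1+z²) = 2×3.31×1.4 = 9.269 ft.
Hydraulic radius R = A/P = 10.74/9.269 = 1.158 ft.
V = (1.486/n) R^(2/3) √S = (1.486/0.029) × 1.158^(2/3) × √0.026 = 9.113 ft/s. Hydraulic depth D_h = A/T = 10.74/6.488 = 1.655 ft.
Froude number Fr = V/√(g·D_h) = 9.113/√(32.2×1.655) = 1.25, which is greater than 1, so the flow is supercritical.

supercritical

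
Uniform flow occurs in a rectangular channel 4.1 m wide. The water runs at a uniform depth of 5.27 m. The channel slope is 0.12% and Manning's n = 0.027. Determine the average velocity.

V = 1.66 m/s

Flow area A = b·y = 4.1 × 5.27 = 21.61 m². Wetted perimeter P = b + 2y = 4.1 + 2×5.27 = 14.64 m.
Hydraulic radius R = A/P = 21.61/14.64 = 1.476 m.
From Manning's equation, V = (1/n) R^(2/3) S^(1/2) = (1/0.027) × 1.476^(2/3) × 0.0012^(1/2) = 1.66 m/s.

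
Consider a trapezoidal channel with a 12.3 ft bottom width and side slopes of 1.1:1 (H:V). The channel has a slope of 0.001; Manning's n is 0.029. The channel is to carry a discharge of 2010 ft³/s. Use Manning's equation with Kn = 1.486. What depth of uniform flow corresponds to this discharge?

y_n = 13 ft

Manning's equation rearranged: A R^(2/3) = nQ / (1.486·√S) = 0.029 × 2010 / (1.486 × √0.001) = 1240.
Trying y = 10.8 ft: A R^(2/3) = 850.8 — too small.
Trying y = 16.2 ft: A R^(2/3) = 1963 — too large.
Trying y = 13 ft: A R^(2/3) = 1240 — matches.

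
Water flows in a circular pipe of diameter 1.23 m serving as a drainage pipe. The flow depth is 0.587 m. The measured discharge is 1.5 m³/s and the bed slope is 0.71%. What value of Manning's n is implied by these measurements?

n = 0.014

For a circular section of diameter D = 1.23 m at depth y = 0.587 m, the central angle is θ = 2 arccos(1 − 2y/D) = 3.051 rad. Then A = (D²/8)(θ − sin θ) = 0.5597 m² and P = Dθ/2 = 1.876 m.
Hydraulic radius R = A/P = 0.5597/1.876 = 0.2983 m.
Rearranging Manning's equation: n = (1/Q) A R^(2/3) S^(1/2) = (1/1.5) × 0.5597 × 0.2983^(2/3) × √0.0071 = 0.014.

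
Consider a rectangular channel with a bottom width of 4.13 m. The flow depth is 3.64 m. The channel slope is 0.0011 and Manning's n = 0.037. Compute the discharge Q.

Q = 16.2 m³/s

Flow area A = b·y = 4.13 × 3.64 = 15.03 m². Wetted perimeter P = b + 2y = 4.13 + 2×3.64 = 11.41 m.
Hydraulic radius R = A/P = 15.03/11.41 = 1.318 m.
Manning's equation: Q = (1/n) A R^(2/3) S^(1/2) = (1/0.037) × 15.03 × 1.318^(2/3) × 0.0011^(1/2) = 16.2 m³/s.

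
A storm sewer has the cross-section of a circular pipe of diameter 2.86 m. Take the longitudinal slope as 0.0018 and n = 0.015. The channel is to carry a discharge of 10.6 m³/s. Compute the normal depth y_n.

y_n = 1.81 m

Manning's equation rearranged: A R^(2/3) = nQ / (1·√S) = 0.015 × 10.6 / (√0.0018) = 3.748.
At y = 2.13 m: A R^(2/3) = 4.646 — high.
At y = 1.24 m: A R^(2/3) = 2.003 — low.
At y = 1.81 m: A R^(2/3) = 3.738 — close enough.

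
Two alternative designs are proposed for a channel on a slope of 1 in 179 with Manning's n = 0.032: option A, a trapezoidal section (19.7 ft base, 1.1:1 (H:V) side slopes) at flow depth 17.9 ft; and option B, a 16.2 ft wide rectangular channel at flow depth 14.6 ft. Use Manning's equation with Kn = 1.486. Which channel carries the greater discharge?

Channel A: With bottom width b = 19.7 ft and side slope z = 1.1: A = (b + zy)y = (19.7 + 1.1×17.9)×17.9 = 705.1 ft²; P = b + 2y√(1+z²) = 19.7 + 2×17.9×1.487 = 72.92 ft. Hydraulic radius R = A/P = 705.1/72.92 = 9.669 ft. Q_A = (1.486/0.032)·705.1·9.669^(2/3)·√0.005587 = 11110 ft³/s.
Channel B: Flow area A = b·y = 16.2 × 14.6 = 236.5 ft². Wetted perimeter P = b + 2y = 16.2 + 2×14.6 = 45.4 ft. Hydraulic radius R = A/P = 236.5/45.4 = 5.21 ft. Q_B = (1.486/0.032)·236.5·5.21^(2/3)·√0.005587 = 2467 ft³/s.
Q_A = 11110 ft³/s vs Q_B = 2467 ft³/s, so channel A carries more.

channel A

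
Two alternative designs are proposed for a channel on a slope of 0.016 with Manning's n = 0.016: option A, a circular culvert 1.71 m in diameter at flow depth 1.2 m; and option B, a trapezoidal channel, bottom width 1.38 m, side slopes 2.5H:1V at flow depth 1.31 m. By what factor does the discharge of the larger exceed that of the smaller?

Channel A: For a circular section of diameter D = 1.71 m at depth y = 1.2 m, the central angle is θ = 2 arccos(1 − 2y/D) = 3.972 rad. Then A = (D²/8)(θ − sin θ) = 1.722 m² and P = Dθ/2 = 3.396 m. Hydraulic radius R = A/P = 1.722/3.396 = 0.507 m. Q_A = (1/0.016)·1.722·0.507^(2/3)·√0.016 = 8.655 m³/s.
Channel B: With bottom width b = 1.38 m and side slope z = 2.5: A = (b + zy)y = (1.38 + 2.5×1.31)×1.31 = 6.098 m²; P = b + 2y√(1+z²) = 1.38 + 2×1.31×2.693 = 8.435 m. Hydraulic radius R = A/P = 6.098/8.435 = 0.723 m. Q_B = (1/0.016)·6.098·0.723^(2/3)·√0.016 = 38.83 m³/s.
The larger discharge is 38.83 m³/s and the smaller is 8.655 m³/s; the ratio is 4.49.

4.49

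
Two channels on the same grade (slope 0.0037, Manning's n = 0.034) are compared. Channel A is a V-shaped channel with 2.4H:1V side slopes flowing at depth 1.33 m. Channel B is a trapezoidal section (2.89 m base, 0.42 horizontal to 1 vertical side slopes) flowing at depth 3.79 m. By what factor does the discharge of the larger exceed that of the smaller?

Channel A: For a triangular section with side slope z = 2.4: A = zy² = 2.4×1.33² = 4.245 m²; P = 2y√(1+z²) = 2×1.33×2.6 = 6.916 m. Hydraulic radius R = A/P = 4.245/6.916 = 0.6138 m. Q_A = (1/0.034)·4.245·0.6138^(2/3)·√0.0037 = 5.486 m³/s.
Channel B: With bottom width b = 2.89 m and side slope z = 0.42: A = (b + zy)y = (2.89 + 0.42×3.79)×3.79 = 16.99 m²; P = b + 2y√(1+z²) = 2.89 + 2×3.79×1.085 = 11.11 m. Hydraulic radius R = A/P = 16.99/11.11 = 1.529 m. Q_B = (1/0.034)·16.99·1.529^(2/3)·√0.0037 = 40.33 m³/s.
The larger discharge is 40.33 m³/s and the smaller is 5.486 m³/s; the ratio is 7.35.

7.35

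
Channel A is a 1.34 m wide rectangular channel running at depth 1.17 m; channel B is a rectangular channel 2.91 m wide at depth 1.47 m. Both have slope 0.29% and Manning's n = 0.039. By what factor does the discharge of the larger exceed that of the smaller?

3.91

Channel A: Flow area A = b·y = 1.34 × 1.17 = 1.568 m². Wetted perimeter P = b + 2y = 1.34 + 2×1.17 = 3.68 m. Hydraulic radius R = A/P = 1.568/3.68 = 0.426 m. Q_A = (1/0.039)·1.568·0.426^(2/3)·√0.0029 = 1.226 m³/s.
Channel B: Flow area A = b·y = 2.91 × 1.47 = 4.278 m². Wetted perimeter P = b + 2y = 2.91 + 2×1.47 = 5.85 m. Hydraulic radius R = A/P = 4.278/5.85 = 0.7312 m. Q_B = (1/0.039)·4.278·0.7312^(2/3)·√0.0029 = 4.794 m³/s.
The larger discharge is 4.794 m³/s and the smaller is 1.226 m³/s; the ratio is 3.91.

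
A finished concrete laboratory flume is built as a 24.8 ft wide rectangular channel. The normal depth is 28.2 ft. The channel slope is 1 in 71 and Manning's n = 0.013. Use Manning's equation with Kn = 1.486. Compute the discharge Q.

Q = 39900 ft³/s

Flow area A = b·y = 24.8 × 28.2 = 699.4 ft². Wetted perimeter P = b + 2y = 24.8 + 2×28.2 = 81.2 ft.
Hydraulic radius R = A/P = 699.4/81.2 = 8.613 ft.
Manning's equation: Q = (1.486/n) A R^(2/3) S^(1/2) = (1.486/0.013) × 699.4 × 8.613^(2/3) × 0.01408^(1/2) = 39900 ft³/s.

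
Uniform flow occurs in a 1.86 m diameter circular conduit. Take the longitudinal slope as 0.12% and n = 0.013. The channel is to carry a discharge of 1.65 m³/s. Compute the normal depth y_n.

Manning's equation rearranged: A R^(2/3) = nQ / (1·√S) = 0.013 × 1.65 / (√0.0012) = 0.6192.
Trying y = 0.894 m: A R^(2/3) = 0.7621 — high.
Trying y = 0.618 m: A R^(2/3) = 0.3886 — low.
Trying y = 0.795 m: A R^(2/3) = 0.6198 — close enough.

y_n = 0.795 m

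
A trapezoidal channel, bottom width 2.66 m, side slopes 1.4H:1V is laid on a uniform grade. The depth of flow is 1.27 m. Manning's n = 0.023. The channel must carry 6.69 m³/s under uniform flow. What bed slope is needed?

With bottom width b = 2.66 m and side slope z = 1.4: A = (b + zy)y = (2.66 + 1.4×1.27)×1.27 = 5.636 m²; P = b + 2y√(1+z²) = 2.66 + 2×1.27×1.72 = 7.03 m.
Hydraulic radius R = A/P = 5.636/7.03 = 0.8017 m.
From Manning's equation, S = [nQ / (1 A R^(2/3))]² = [0.023 × 6.69 / (1 × 5.636 × 0.8017^(2/3))]² = 0.001.

S = 0.001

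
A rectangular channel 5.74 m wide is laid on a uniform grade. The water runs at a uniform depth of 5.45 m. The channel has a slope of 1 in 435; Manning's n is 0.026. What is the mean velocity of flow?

V = 2.81 m/s

Flow area A = b·y = 5.74 × 5.45 = 31.28 m². Wetted perimeter P = b + 2y = 5.74 + 2×5.45 = 16.64 m.
Hydraulic radius R = A/P = 31.28/16.64 = 1.88 m.
From Manning's equation, V = (1/n) R^(2/3) S^(1/2) = (1/0.026) × 1.88^(2/3) × 0.002299^(1/2) = 2.81 m/s.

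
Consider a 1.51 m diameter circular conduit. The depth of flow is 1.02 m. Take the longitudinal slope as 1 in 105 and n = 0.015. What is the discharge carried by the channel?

For a circular section of diameter D = 1.51 m at depth y = 1.02 m, the central angle is θ = 2 arccos(1 − 2y/D) = 3.859 rad. Then A = (D²/8)(θ − sin θ) = 1.287 m² and P = Dθ/2 = 2.913 m.
Hydraulic radius R = A/P = 1.287/2.913 = 0.4418 m.
Manning's equation: Q = (1/n) A R^(2/3) S^(1/2) = (1/0.015) × 1.287 × 0.4418^(2/3) × 0.009524^(1/2) = 4.86 m³/s.

Q = 4.86 m³/s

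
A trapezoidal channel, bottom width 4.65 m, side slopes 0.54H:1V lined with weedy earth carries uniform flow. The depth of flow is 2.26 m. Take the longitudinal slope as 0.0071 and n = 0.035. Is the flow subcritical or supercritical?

With bottom width b = 4.65 m and side slope z = 0.54: A = (b + zy)y = (4.65 + 0.54×2.26)×2.26 = 13.27 m²; P = b + 2y√(1+z²) = 4.65 + 2×2.26×1.136 = 9.787 m.
Hydraulic radius R = A/P = 13.27/9.787 = 1.356 m.
V = (1/n) R^(2/3) √S = (1/0.035) × 1.356^(2/3) × √0.0071 = 2.949 m/s. Hydraulic depth D_h = A/T = 13.27/7.091 = 1.871 m.
Froude number Fr = V/√(g·D_h) = 2.949/√(9.81×1.871) = 0.688, which is less than 1, so the flow is subcritical.

subcritical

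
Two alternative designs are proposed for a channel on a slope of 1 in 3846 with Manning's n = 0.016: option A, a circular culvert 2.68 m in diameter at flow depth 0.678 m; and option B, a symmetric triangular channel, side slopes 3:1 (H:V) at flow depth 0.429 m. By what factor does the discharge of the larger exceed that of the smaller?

3.17

Channel A: For a circular section of diameter D = 2.68 m at depth y = 0.678 m, the central angle is θ = 2 arccos(1 − 2y/D) = 2.108 rad. Then A = (D²/8)(θ − sin θ) = 1.121 m² and P = Dθ/2 = 2.825 m. Hydraulic radius R = A/P = 1.121/2.825 = 0.397 m. Q_A = (1/0.016)·1.121·0.397^(2/3)·√0.00026 = 0.6105 m³/s.
Channel B: For a triangular section with side slope z = 3: A = zy² = 3×0.429² = 0.5521 m²; P = 2y√(1+z²) = 2×0.429×3.162 = 2.713 m. Hydraulic radius R = A/P = 0.5521/2.713 = 0.2035 m. Q_B = (1/0.016)·0.5521·0.2035^(2/3)·√0.00026 = 0.1925 m³/s.
The larger discharge is 0.6105 m³/s and the smaller is 0.1925 m³/s; the ratio is 3.17.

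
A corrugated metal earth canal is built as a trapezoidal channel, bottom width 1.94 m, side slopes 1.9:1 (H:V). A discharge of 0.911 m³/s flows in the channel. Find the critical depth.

At critical depth, Q² T / (g A³) = 1, i.e. A³/T = Q²/g = 0.911²/9.81 = 0.0846.
Try y = 0.179 m: A³/T = 0.02595 — low.
Try y = 0.298 m: A³/T = 0.1356 — high.
Try y = 0.258 m: A³/T = 0.0844 — matches.

y_c = 0.258 m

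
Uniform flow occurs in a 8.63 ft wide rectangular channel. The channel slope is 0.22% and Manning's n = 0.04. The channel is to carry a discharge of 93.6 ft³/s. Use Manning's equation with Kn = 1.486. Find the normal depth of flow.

y_n = 3.87 ft

Manning's equation rearranged: A R^(2/3) = nQ / (1.486·√S) = 0.04 × 93.6 / (1.486 × √0.0022) = 53.72.
At y = 4.93 ft: A R^(2/3) = 74.15 — too large.
At y = 3.03 ft: A R^(2/3) = 38.41 — too small.
At y = 3.87 ft: A R^(2/3) = 53.72 — ≈ 53.72.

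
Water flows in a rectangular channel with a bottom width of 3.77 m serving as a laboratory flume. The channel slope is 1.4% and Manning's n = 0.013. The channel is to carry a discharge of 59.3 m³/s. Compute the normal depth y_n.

y_n = 1.82 m

Manning's equation rearranged: A R^(2/3) = nQ / (1·√S) = 0.013 × 59.3 / (√0.014) = 6.515.
Try y = 1.99 m: A R^(2/3) = 7.342 — over.
Try y = 1.53 m: A R^(2/3) = 5.154 — short.
Try y = 1.82 m: A R^(2/3) = 6.518 — matches.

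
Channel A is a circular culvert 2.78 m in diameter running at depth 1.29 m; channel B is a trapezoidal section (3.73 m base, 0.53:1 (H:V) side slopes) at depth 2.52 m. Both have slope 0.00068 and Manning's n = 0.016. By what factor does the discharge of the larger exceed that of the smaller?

7.46

Channel A: For a circular section of diameter D = 2.78 m at depth y = 1.29 m, the central angle is θ = 2 arccos(1 − 2y/D) = 2.998 rad. Then A = (D²/8)(θ − sin θ) = 2.757 m² and P = Dθ/2 = 4.167 m. Hydraulic radius R = A/P = 2.757/4.167 = 0.6617 m. Q_A = (1/0.016)·2.757·0.6617^(2/3)·√0.00068 = 3.412 m³/s.
Channel B: With bottom width b = 3.73 m and side slope z = 0.53: A = (b + zy)y = (3.73 + 0.53×2.52)×2.52 = 12.77 m²; P = b + 2y√(1+z²) = 3.73 + 2×2.52×1.132 = 9.434 m. Hydraulic radius R = A/P = 12.77/9.434 = 1.353 m. Q_B = (1/0.016)·12.77·1.353^(2/3)·√0.00068 = 25.45 m³/s.
The larger discharge is 25.45 m³/s and the smaller is 3.412 m³/s; the ratio is 7.46.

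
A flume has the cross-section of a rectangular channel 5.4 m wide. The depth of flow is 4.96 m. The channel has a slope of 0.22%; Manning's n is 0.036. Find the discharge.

Q = 50.6 m³/s

Flow area A = b·y = 5.4 × 4.96 = 26.78 m². Wetted perimeter P = b + 2y = 5.4 + 2×4.96 = 15.32 m.
Hydraulic radius R = A/P = 26.78/15.32 = 1.748 m.
Manning's equation: Q = (1/n) A R^(2/3) S^(1/2) = (1/0.036) × 26.78 × 1.748^(2/3) × 0.0022^(1/2) = 50.6 m³/s.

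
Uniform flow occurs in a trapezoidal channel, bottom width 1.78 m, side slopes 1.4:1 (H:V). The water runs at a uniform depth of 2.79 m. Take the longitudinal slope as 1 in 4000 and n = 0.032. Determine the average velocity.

With bottom width b = 1.78 m and side slope z = 1.4: A = (b + zy)y = (1.78 + 1.4×2.79)×2.79 = 15.86 m²; P = b + 2y√(1+z²) = 1.78 + 2×2.79×1.72 = 11.38 m.
Hydraulic radius R = A/P = 15.86/11.38 = 1.394 m.
From Manning's equation, V = (1/n) R^(2/3) S^(1/2) = (1/0.032) × 1.394^(2/3) × 0.00025^(1/2) = 0.617 m/s.

V = 0.617 m/s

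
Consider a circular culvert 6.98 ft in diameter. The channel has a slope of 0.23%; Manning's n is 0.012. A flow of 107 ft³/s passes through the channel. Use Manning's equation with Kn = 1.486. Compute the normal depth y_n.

y_n = 2.74 ft

Manning's equation rearranged: A R^(2/3) = nQ / (1.486·√S) = 0.012 × 107 / (1.486 × √0.0023) = 18.02.
Trying y = 2.06 ft: A R^(2/3) = 10.52 — low.
Trying y = 2.74 ft: A R^(2/3) = 18.06 — ≈ 18.02.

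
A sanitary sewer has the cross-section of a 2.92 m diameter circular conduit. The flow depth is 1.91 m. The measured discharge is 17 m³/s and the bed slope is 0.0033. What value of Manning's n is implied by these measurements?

For a circular section of diameter D = 2.92 m at depth y = 1.91 m, the central angle is θ = 2 arccos(1 − 2y/D) = 3.768 rad. Then A = (D²/8)(θ − sin θ) = 4.641 m² and P = Dθ/2 = 5.502 m.
Hydraulic radius R = A/P = 4.641/5.502 = 0.8436 m.
Rearranging Manning's equation: n = (1/Q) A R^(2/3) S^(1/2) = (1/17) × 4.641 × 0.8436^(2/3) × √0.0033 = 0.014.

n = 0.014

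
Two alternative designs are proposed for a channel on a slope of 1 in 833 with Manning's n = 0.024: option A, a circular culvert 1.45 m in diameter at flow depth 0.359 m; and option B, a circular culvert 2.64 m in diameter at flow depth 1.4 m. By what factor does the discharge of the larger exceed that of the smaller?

Channel A: For a circular section of diameter D = 1.45 m at depth y = 0.359 m, the central angle is θ = 2 arccos(1 − 2y/D) = 2.083 rad. Then A = (D²/8)(θ − sin θ) = 0.3184 m² and P = Dθ/2 = 1.51 m. Hydraulic radius R = A/P = 0.3184/1.51 = 0.2108 m. Q_A = (1/0.024)·0.3184·0.2108^(2/3)·√0.0012 = 0.1629 m³/s.
Channel B: For a circular section of diameter D = 2.64 m at depth y = 1.4 m, the central angle is θ = 2 arccos(1 − 2y/D) = 3.263 rad. Then A = (D²/8)(θ − sin θ) = 2.948 m² and P = Dθ/2 = 4.307 m. Hydraulic radius R = A/P = 2.948/4.307 = 0.6845 m. Q_B = (1/0.024)·2.948·0.6845^(2/3)·√0.0012 = 3.305 m³/s.
The larger discharge is 3.305 m³/s and the smaller is 0.1629 m³/s; the ratio is 20.3.

20.3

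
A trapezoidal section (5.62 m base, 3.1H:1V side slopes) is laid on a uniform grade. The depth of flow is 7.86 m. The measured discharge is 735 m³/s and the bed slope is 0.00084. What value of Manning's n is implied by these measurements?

With bottom width b = 5.62 m and side slope z = 3.1: A = (b + zy)y = (5.62 + 3.1×7.86)×7.86 = 235.7 m²; P = b + 2y√(1+z²) = 5.62 + 2×7.86×3.257 = 56.82 m.
Hydraulic radius R = A/P = 235.7/56.82 = 4.148 m.
Rearranging Manning's equation: n = (1/Q) A R^(2/3) S^(1/2) = (1/735) × 235.7 × 4.148^(2/3) × √0.00084 = 0.024.

n = 0.024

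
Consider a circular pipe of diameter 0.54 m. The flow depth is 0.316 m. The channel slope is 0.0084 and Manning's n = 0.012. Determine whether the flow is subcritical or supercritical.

supercritical

For a circular section of diameter D = 0.54 m at depth y = 0.316 m, the central angle is θ = 2 arccos(1 − 2y/D) = 3.484 rad. Then A = (D²/8)(θ − sin θ) = 0.1392 m² and P = Dθ/2 = 0.9407 m.
Hydraulic radius R = A/P = 0.1392/0.9407 = 0.148 m.
V = (1/n) R^(2/3) √S = (1/0.012) × 0.148^(2/3) × √0.0084 = 2.137 m/s. Hydraulic depth D_h = A/T = 0.1392/0.5321 = 0.2617 m.
Froude number Fr = V/√(g·D_h) = 2.137/√(9.81×0.2617) = 1.33, which is greater than 1, so the flow is supercritical.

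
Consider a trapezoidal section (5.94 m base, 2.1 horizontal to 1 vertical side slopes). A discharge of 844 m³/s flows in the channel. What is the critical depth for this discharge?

At critical depth, Q² T / (g A³) = 1, i.e. A³/T = Q²/g = 844²/9.81 = 72610.
Try y = 7.74 m: A³/T = 131800 — high.
Try y = 4.6 m: A³/T = 14630 — low.
Try y = 6.74 m: A³/T = 72530 — ≈ 72610.

y_c = 6.74 m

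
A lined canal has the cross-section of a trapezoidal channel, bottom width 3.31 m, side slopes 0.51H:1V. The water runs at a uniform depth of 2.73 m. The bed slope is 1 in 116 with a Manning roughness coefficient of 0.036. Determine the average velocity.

V = 3.17 m/s

With bottom width b = 3.31 m and side slope z = 0.51: A = (b + zy)y = (3.31 + 0.51×2.73)×2.73 = 12.84 m²; P = b + 2y√(1+z²) = 3.31 + 2×2.73×1.123 = 9.439 m.
Hydraulic radius R = A/P = 12.84/9.439 = 1.36 m.
From Manning's equation, V = (1/n) R^(2/3) S^(1/2) = (1/0.036) × 1.36^(2/3) × 0.008621^(1/2) = 3.17 m/s.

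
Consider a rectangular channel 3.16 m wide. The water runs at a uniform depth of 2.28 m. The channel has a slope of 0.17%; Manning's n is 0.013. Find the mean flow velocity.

V = 3.03 m/s

Flow area A = b·y = 3.16 × 2.28 = 7.205 m². Wetted perimeter P = b + 2y = 3.16 + 2×2.28 = 7.72 m.
Hydraulic radius R = A/P = 7.205/7.72 = 0.9333 m.
From Manning's equation, V = (1/n) R^(2/3) S^(1/2) = (1/0.013) × 0.9333^(2/3) × 0.0017^(1/2) = 3.03 m/s.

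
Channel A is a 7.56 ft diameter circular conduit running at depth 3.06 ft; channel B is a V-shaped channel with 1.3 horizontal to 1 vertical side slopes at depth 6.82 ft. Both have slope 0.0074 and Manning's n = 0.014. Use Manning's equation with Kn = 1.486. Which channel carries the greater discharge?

channel B

Channel A: For a circular section of diameter D = 7.56 ft at depth y = 3.06 ft, the central angle is θ = 2 arccos(1 − 2y/D) = 2.758 rad. Then A = (D²/8)(θ − sin θ) = 17.03 ft² and P = Dθ/2 = 10.43 ft. Hydraulic radius R = A/P = 17.03/10.43 = 1.634 ft. Q_A = (1.486/0.014)·17.03·1.634^(2/3)·√0.0074 = 215.7 ft³/s.
Channel B: For a triangular section with side slope z = 1.3: A = zy² = 1.3×6.82² = 60.47 ft²; P = 2y√(1+z²) = 2×6.82×1.64 = 22.37 ft. Hydraulic radius R = A/P = 60.47/22.37 = 2.703 ft. Q_B = (1.486/0.014)·60.47·2.703^(2/3)·√0.0074 = 1071 ft³/s.
Q_A = 215.7 ft³/s vs Q_B = 1071 ft³/s, so channel B carries more.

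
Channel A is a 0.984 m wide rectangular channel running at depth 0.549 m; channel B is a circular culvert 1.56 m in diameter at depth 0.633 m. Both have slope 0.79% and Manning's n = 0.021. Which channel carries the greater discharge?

Channel A: Flow area A = b·y = 0.984 × 0.549 = 0.5402 m². Wetted perimeter P = b + 2y = 0.984 + 2×0.549 = 2.082 m. Hydraulic radius R = A/P = 0.5402/2.082 = 0.2595 m. Q_A = (1/0.021)·0.5402·0.2595^(2/3)·√0.0079 = 0.9301 m³/s.
Channel B: For a circular section of diameter D = 1.56 m at depth y = 0.633 m, the central angle is θ = 2 arccos(1 − 2y/D) = 2.762 rad. Then A = (D²/8)(θ − sin θ) = 0.7277 m² and P = Dθ/2 = 2.155 m. Hydraulic radius R = A/P = 0.7277/2.155 = 0.3377 m. Q_B = (1/0.021)·0.7277·0.3377^(2/3)·√0.0079 = 1.494 m³/s.
Q_A = 0.9301 m³/s vs Q_B = 1.494 m³/s, so channel B carries more.

channel B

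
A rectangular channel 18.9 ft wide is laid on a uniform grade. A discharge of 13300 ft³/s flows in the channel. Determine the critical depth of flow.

y_c = 24.9 ft

For a rectangular channel, critical depth y_c = (q²/g)^(1/3) where q = Q/b = 13300/18.9 = 703.7 ft²/s.
So y_c = (703.7²/32.2)^(1/3) = 24.9 ft.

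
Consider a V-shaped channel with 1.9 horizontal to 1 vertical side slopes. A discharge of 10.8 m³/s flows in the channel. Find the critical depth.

At critical depth, Q² T / (g A³) = 1, i.e. A³/T = Q²/g = 10.8²/9.81 = 11.89.
At y = 1.12 m: A³/T = 3.181 — too small.
At y = 1.6 m: A³/T = 18.93 — too large.
At y = 1.46 m: A³/T = 11.97 — matches.

y_c = 1.46 m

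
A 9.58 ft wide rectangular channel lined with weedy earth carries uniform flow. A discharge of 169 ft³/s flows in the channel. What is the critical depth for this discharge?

For a rectangular channel, critical depth y_c = (q²/g)^(1/3) where q = Q/b = 169/9.58 = 17.64 ft²/s.
So y_c = (17.64²/32.2)^(1/3) = 2.13 ft.

y_c = 2.13 ft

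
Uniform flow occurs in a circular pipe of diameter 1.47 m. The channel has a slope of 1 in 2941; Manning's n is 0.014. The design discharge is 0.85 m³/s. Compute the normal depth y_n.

Manning's equation rearranged: A R^(2/3) = nQ / (1·√S) = 0.014 × 0.85 / (√0.00034) = 0.6453.
Trying y = 0.68 m: A R^(2/3) = 0.3807 — too small.
Trying y = 0.942 m: A R^(2/3) = 0.6453 — ≈ 0.6453.

y_n = 0.942 m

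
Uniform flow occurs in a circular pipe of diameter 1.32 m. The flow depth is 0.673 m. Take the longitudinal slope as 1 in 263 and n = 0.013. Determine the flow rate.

Q = 1.6 m³/s

For a circular section of diameter D = 1.32 m at depth y = 0.673 m, the central angle is θ = 2 arccos(1 − 2y/D) = 3.181 rad. Then A = (D²/8)(θ − sin θ) = 0.7014 m² and P = Dθ/2 = 2.099 m.
Hydraulic radius R = A/P = 0.7014/2.099 = 0.3341 m.
Manning's equation: Q = (1/n) A R^(2/3) S^(1/2) = (1/0.013) × 0.7014 × 0.3341^(2/3) × 0.003802^(1/2) = 1.6 m³/s.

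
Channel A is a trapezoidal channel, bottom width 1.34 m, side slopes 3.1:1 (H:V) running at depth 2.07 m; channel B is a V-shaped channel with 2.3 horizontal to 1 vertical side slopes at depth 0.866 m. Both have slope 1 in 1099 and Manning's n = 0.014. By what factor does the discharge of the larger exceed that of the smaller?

18.2

Channel A: With bottom width b = 1.34 m and side slope z = 3.1: A = (b + zy)y = (1.34 + 3.1×2.07)×2.07 = 16.06 m²; P = b + 2y√(1+z²) = 1.34 + 2×2.07×3.257 = 14.83 m. Hydraulic radius R = A/P = 16.06/14.83 = 1.083 m. Q_A = (1/0.014)·16.06·1.083^(2/3)·√0.0009099 = 36.49 m³/s.
Channel B: For a triangular section with side slope z = 2.3: A = zy² = 2.3×0.866² = 1.725 m²; P = 2y√(1+z²) = 2×0.866×2.508 = 4.344 m. Hydraulic radius R = A/P = 1.725/4.344 = 0.3971 m. Q_B = (1/0.014)·1.725·0.3971^(2/3)·√0.0009099 = 2.008 m³/s.
The larger discharge is 36.49 m³/s and the smaller is 2.008 m³/s; the ratio is 18.2.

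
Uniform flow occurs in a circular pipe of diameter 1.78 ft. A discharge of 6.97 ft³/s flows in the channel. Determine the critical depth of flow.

y_c = 0.971 ft

At critical depth, Q² T / (g A³) = 1, i.e. A³/T = Q²/g = 6.97²/32.2 = 1.509.
At y = 0.827 ft: A³/T = 0.8174 — too small.
At y = 0.971 ft: A³/T = 1.509 — close enough.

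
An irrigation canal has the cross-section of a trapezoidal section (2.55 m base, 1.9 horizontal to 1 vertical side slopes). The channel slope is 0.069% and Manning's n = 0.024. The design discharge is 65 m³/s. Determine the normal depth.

y_n = 3.83 m

Manning's equation rearranged: A R^(2/3) = nQ / (1·√S) = 0.024 × 65 / (√0.00069) = 59.39.
At y = 2.72 m: A R^(2/3) = 27.21 — too small.
At y = 4.31 m: A R^(2/3) = 78.25 — too large.
At y = 3.83 m: A R^(2/3) = 59.37 — ≈ 59.39.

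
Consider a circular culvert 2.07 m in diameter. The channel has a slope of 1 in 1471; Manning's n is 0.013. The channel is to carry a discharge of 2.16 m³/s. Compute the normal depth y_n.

Manning's equation rearranged: A R^(2/3) = nQ / (1·√S) = 0.013 × 2.16 / (√0.0006798) = 1.077.
Try y = 1.13 m: A R^(2/3) = 1.255 — too large.
Try y = 1.03 m: A R^(2/3) = 1.076 — close enough.

y_n = 1.03 m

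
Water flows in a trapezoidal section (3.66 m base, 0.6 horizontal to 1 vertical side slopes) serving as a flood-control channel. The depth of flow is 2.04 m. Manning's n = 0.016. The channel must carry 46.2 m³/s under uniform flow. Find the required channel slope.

With bottom width b = 3.66 m and side slope z = 0.6: A = (b + zy)y = (3.66 + 0.6×2.04)×2.04 = 9.963 m²; P = b + 2y√(1+z²) = 3.66 + 2×2.04×1.166 = 8.418 m.
Hydraulic radius R = A/P = 9.963/8.418 = 1.184 m.
From Manning's equation, S = [nQ / (1 A R^(2/3))]² = [0.016 × 46.2 / (1 × 9.963 × 1.184^(2/3))]² = 0.0044.

S = 0.0044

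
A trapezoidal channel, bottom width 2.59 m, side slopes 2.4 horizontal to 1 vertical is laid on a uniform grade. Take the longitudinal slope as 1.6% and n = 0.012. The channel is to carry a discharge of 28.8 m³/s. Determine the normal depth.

y_n = 0.859 m

Manning's equation rearranged: A R^(2/3) = nQ / (1·√S) = 0.012 × 28.8 / (√0.016) = 2.732.
Try y = 0.613 m: A R^(2/3) = 1.42 — too small.
Try y = 1.08 m: A R^(2/3) = 4.336 — too large.
Try y = 0.859 m: A R^(2/3) = 2.735 — matches.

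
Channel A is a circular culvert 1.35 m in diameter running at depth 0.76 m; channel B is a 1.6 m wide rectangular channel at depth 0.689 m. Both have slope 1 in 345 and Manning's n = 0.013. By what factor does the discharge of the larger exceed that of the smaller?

Channel A: For a circular section of diameter D = 1.35 m at depth y = 0.76 m, the central angle is θ = 2 arccos(1 − 2y/D) = 3.394 rad. Then A = (D²/8)(θ − sin θ) = 0.8301 m² and P = Dθ/2 = 2.291 m. Hydraulic radius R = A/P = 0.8301/2.291 = 0.3623 m. Q_A = (1/0.013)·0.8301·0.3623^(2/3)·√0.002899 = 1.747 m³/s.
Channel B: Flow area A = b·y = 1.6 × 0.689 = 1.102 m². Wetted perimeter P = b + 2y = 1.6 + 2×0.689 = 2.978 m. Hydraulic radius R = A/P = 1.102/2.978 = 0.3702 m. Q_B = (1/0.013)·1.102·0.3702^(2/3)·√0.002899 = 2.354 m³/s.
The larger discharge is 2.354 m³/s and the smaller is 1.747 m³/s; the ratio is 1.35.

1.35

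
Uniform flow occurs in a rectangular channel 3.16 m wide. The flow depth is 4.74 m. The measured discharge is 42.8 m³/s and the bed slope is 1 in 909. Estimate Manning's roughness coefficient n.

n = 0.013

Flow area A = b·y = 3.16 × 4.74 = 14.98 m². Wetted perimeter P = b + 2y = 3.16 + 2×4.74 = 12.64 m.
Hydraulic radius R = A/P = 14.98/12.64 = 1.185 m.
Rearranging Manning's equation: n = (1/Q) A R^(2/3) S^(1/2) = (1/42.8) × 14.98 × 1.185^(2/3) × √0.0011 = 0.013.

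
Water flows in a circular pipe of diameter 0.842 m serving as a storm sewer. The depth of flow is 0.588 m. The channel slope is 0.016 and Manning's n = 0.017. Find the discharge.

Q = 1.22 m³/s

For a circular section of diameter D = 0.842 m at depth y = 0.588 m, the central angle is θ = 2 arccos(1 − 2y/D) = 3.957 rad. Then A = (D²/8)(θ − sin θ) = 0.4152 m² and P = Dθ/2 = 1.666 m.
Hydraulic radius R = A/P = 0.4152/1.666 = 0.2492 m.
Manning's equation: Q = (1/n) A R^(2/3) S^(1/2) = (1/0.017) × 0.4152 × 0.2492^(2/3) × 0.016^(1/2) = 1.22 m³/s.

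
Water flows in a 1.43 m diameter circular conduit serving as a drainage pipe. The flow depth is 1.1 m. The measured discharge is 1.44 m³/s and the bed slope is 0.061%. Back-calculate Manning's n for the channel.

For a circular section of diameter D = 1.43 m at depth y = 1.1 m, the central angle is θ = 2 arccos(1 − 2y/D) = 4.279 rad. Then A = (D²/8)(θ − sin θ) = 1.326 m² and P = Dθ/2 = 3.059 m.
Hydraulic radius R = A/P = 1.326/3.059 = 0.4333 m.
Rearranging Manning's equation: n = (1/Q) A R^(2/3) S^(1/2) = (1/1.44) × 1.326 × 0.4333^(2/3) × √0.00061 = 0.013.

n = 0.013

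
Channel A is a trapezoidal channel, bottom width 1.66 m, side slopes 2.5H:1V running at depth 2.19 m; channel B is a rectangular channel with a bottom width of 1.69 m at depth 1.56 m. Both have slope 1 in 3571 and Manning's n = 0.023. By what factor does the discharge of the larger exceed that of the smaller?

Channel A: With bottom width b = 1.66 m and side slope z = 2.5: A = (b + zy)y = (1.66 + 2.5×2.19)×2.19 = 15.63 m²; P = b + 2y√(1+z²) = 1.66 + 2×2.19×2.693 = 13.45 m. Hydraulic radius R = A/P = 15.63/13.45 = 1.161 m. Q_A = (1/0.023)·15.63·1.161^(2/3)·√0.00028 = 12.56 m³/s.
Channel B: Flow area A = b·y = 1.69 × 1.56 = 2.636 m². Wetted perimeter P = b + 2y = 1.69 + 2×1.56 = 4.81 m. Hydraulic radius R = A/P = 2.636/4.81 = 0.5481 m. Q_B = (1/0.023)·2.636·0.5481^(2/3)·√0.00028 = 1.285 m³/s.
The larger discharge is 12.56 m³/s and the smaller is 1.285 m³/s; the ratio is 9.78.

9.78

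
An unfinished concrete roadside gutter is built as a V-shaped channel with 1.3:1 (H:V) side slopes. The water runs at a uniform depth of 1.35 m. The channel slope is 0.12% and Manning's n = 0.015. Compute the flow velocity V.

V = 1.52 m/s

For a triangular section with side slope z = 1.3: A = zy² = 1.3×1.35² = 2.369 m²; P = 2y√(1+z²) = 2×1.35×1.64 = 4.428 m.
Hydraulic radius R = A/P = 2.369/4.428 = 0.535 m.
From Manning's equation, V = (1/n) R^(2/3) S^(1/2) = (1/0.015) × 0.535^(2/3) × 0.0012^(1/2) = 1.52 m/s.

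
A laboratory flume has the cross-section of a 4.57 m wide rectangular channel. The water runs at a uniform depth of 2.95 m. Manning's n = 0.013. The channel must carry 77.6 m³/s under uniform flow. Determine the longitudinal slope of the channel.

S = 0.004

Flow area A = b·y = 4.57 × 2.95 = 13.48 m². Wetted perimeter P = b + 2y = 4.57 + 2×2.95 = 10.47 m.
Hydraulic radius R = A/P = 13.48/10.47 = 1.288 m.
From Manning's equation, S = [nQ / (1 A R^(2/3))]² = [0.013 × 77.6 / (1 × 13.48 × 1.288^(2/3))]² = 0.004.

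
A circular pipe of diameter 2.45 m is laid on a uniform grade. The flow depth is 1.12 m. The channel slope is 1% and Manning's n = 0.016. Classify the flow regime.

supercritical

For a circular section of diameter D = 2.45 m at depth y = 1.12 m, the central angle is θ = 2 arccos(1 − 2y/D) = 2.97 rad. Then A = (D²/8)(θ − sin θ) = 2.1 m² and P = Dθ/2 = 3.638 m.
Hydraulic radius R = A/P = 2.1/3.638 = 0.5773 m.
V = (1/n) R^(2/3) √S = (1/0.016) × 0.5773^(2/3) × √0.01 = 4.333 m/s. Hydraulic depth D_h = A/T = 2.1/2.441 = 0.8604 m.
Froude number Fr = V/√(g·D_h) = 4.333/√(9.81×0.8604) = 1.49, which is greater than 1, so the flow is supercritical.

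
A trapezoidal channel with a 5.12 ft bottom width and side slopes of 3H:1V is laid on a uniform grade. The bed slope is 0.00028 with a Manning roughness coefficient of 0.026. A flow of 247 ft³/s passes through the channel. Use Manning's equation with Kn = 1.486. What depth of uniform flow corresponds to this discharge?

Manning's equation rearranged: A R^(2/3) = nQ / (1.486·√S) = 0.026 × 247 / (1.486 × √0.00028) = 258.3.
Try y = 6.82 ft: A R^(2/3) = 411 — high.
Try y = 3.89 ft: A R^(2/3) = 110.4 — low.
Try y = 5.61 ft: A R^(2/3) = 258 — matches.

y_n = 5.61 ft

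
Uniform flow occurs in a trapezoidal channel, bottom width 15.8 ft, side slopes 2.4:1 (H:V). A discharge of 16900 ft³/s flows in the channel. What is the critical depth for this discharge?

At critical depth, Q² T / (g A³) = 1, i.e. A³/T = Q²/g = 16900²/32.2 = 8870000.
At y = 12.5 ft: A³/T = 2475000 — low.
At y = 21.2 ft: A³/T = 24030000 — high.
At y = 16.9 ft: A³/T = 8916000 — matches.

y_c = 16.9 ft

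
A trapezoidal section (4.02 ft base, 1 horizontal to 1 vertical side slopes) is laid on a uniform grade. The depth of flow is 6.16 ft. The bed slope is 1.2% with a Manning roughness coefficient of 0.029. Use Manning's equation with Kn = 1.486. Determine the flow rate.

Q = 720 ft³/s

With bottom width b = 4.02 ft and side slope z = 1: A = (b + zy)y = (4.02 + 1×6.16)×6.16 = 62.71 ft²; P = b + 2y√(1+z²) = 4.02 + 2×6.16×1.414 = 21.44 ft.
Hydraulic radius R = A/P = 62.71/21.44 = 2.924 ft.
Manning's equation: Q = (1.486/n) A R^(2/3) S^(1/2) = (1.486/0.029) × 62.71 × 2.924^(2/3) × 0.012^(1/2) = 720 ft³/s.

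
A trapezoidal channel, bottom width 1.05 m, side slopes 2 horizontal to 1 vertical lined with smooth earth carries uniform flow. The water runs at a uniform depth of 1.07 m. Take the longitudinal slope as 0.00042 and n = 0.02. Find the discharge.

With bottom width b = 1.05 m and side slope z = 2: A = (b + zy)y = (1.05 + 2×1.07)×1.07 = 3.413 m²; P = b + 2y√(1+z²) = 1.05 + 2×1.07×2.236 = 5.835 m.
Hydraulic radius R = A/P = 3.413/5.835 = 0.585 m.
Manning's equation: Q = (1/n) A R^(2/3) S^(1/2) = (1/0.02) × 3.413 × 0.585^(2/3) × 0.00042^(1/2) = 2.45 m³/s.

Q = 2.45 m³/s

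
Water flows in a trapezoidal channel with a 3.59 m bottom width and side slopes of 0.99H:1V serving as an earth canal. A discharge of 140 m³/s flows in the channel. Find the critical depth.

y_c = 3.82 m

At critical depth, Q² T / (g A³) = 1, i.e. A³/T = Q²/g = 140²/9.81 = 1998.
At y = 2.71 m: A³/T = 548.5 — short.
At y = 3.82 m: A³/T = 2002 — matches.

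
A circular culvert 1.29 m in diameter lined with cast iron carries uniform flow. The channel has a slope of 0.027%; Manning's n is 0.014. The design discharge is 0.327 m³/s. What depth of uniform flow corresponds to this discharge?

Manning's equation rearranged: A R^(2/3) = nQ / (1·√S) = 0.014 × 0.327 / (√0.00027) = 0.2786.
At y = 0.714 m: A R^(2/3) = 0.3637 — too large.
At y = 0.438 m: A R^(2/3) = 0.1526 — too small.
At y = 0.609 m: A R^(2/3) = 0.2784 — close enough.

y_n = 0.609 m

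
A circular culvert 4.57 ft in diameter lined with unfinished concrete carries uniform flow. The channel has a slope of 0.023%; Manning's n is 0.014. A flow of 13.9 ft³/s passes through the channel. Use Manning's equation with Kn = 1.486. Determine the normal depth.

y_n = 2.24 ft

Manning's equation rearranged: A R^(2/3) = nQ / (1.486·√S) = 0.014 × 13.9 / (1.486 × √0.00023) = 8.635.
Trying y = 2.85 ft: A R^(2/3) = 12.77 — too large.
Trying y = 2.24 ft: A R^(2/3) = 8.664 — ≈ 8.635.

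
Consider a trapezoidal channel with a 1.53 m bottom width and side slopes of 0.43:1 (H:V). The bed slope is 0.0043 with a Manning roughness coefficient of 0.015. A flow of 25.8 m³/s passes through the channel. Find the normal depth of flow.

Manning's equation rearranged: A R^(2/3) = nQ / (1·√S) = 0.015 × 25.8 / (√0.0043) = 5.902.
Try y = 2.65 m: A R^(2/3) = 6.928 — too large.
Try y = 2.03 m: A R^(2/3) = 4.273 — too small.
Try y = 2.43 m: A R^(2/3) = 5.908 — close enough.

y_n = 2.43 m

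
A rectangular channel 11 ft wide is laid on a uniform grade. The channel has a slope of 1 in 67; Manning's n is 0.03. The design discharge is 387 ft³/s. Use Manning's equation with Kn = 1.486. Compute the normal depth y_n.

Manning's equation rearranged: A R^(2/3) = nQ / (1.486·√S) = 0.03 × 387 / (1.486 × √0.01493) = 63.95.
Trying y = 2.79 ft: A R^(2/3) = 46.27 — low.
Trying y = 4.32 ft: A R^(2/3) = 85.64 — high.
Trying y = 3.5 ft: A R^(2/3) = 63.91 — matches.

y_n = 3.5 ft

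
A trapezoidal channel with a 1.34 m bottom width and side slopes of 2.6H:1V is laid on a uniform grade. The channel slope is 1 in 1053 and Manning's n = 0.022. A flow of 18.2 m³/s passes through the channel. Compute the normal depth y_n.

Manning's equation rearranged: A R^(2/3) = nQ / (1·√S) = 0.022 × 18.2 / (√0.0009497) = 12.99.
Trying y = 2.39 m: A R^(2/3) = 20.75 — over.
Trying y = 1.97 m: A R^(2/3) = 13.01 — matches.

y_n = 1.97 m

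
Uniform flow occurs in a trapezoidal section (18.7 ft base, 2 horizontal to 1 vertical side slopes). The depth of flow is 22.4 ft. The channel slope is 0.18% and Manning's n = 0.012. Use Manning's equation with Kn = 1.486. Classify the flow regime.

With bottom width b = 18.7 ft and side slope z = 2: A = (b + zy)y = (18.7 + 2×22.4)×22.4 = 1422 ft²; P = b + 2y√(1+z²) = 18.7 + 2×22.4×2.236 = 118.9 ft.
Hydraulic radius R = A/P = 1422/118.9 = 11.97 ft.
V = (1.486/n) R^(2/3) √S = (1.486/0.012) × 11.97^(2/3) × √0.0018 = 27.48 ft/s. Hydraulic depth D_h = A/T = 1422/108.3 = 13.13 ft.
Froude number Fr = V/√(g·D_h) = 27.48/√(32.2×13.13) = 1.34, which is greater than 1, so the flow is supercritical.

supercritical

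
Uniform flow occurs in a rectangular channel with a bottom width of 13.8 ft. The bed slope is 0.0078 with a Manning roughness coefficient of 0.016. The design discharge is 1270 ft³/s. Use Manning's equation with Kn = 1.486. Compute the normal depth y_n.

Manning's equation rearranged: A R^(2/3) = nQ / (1.486·√S) = 0.016 × 1270 / (1.486 × √0.0078) = 154.8.
At y = 4.61 ft: A R^(2/3) = 125.3 — short.
At y = 5.37 ft: A R^(2/3) = 154.8 — ≈ 154.8.

y_n = 5.37 ft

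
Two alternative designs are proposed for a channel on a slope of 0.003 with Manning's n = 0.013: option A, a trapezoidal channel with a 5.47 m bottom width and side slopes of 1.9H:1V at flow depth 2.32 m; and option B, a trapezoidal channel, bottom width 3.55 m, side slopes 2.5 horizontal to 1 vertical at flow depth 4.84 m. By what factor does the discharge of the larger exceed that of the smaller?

Channel A: With bottom width b = 5.47 m and side slope z = 1.9: A = (b + zy)y = (5.47 + 1.9×2.32)×2.32 = 22.92 m²; P = b + 2y√(1+z²) = 5.47 + 2×2.32×2.147 = 15.43 m. Hydraulic radius R = A/P = 22.92/15.43 = 1.485 m. Q_A = (1/0.013)·22.92·1.485^(2/3)·√0.003 = 125.7 m³/s.
Channel B: With bottom width b = 3.55 m and side slope z = 2.5: A = (b + zy)y = (3.55 + 2.5×4.84)×4.84 = 75.75 m²; P = b + 2y√(1+z²) = 3.55 + 2×4.84×2.693 = 29.61 m. Hydraulic radius R = A/P = 75.75/29.61 = 2.558 m. Q_B = (1/0.013)·75.75·2.558^(2/3)·√0.003 = 596.9 m³/s.
The larger discharge is 596.9 m³/s and the smaller is 125.7 m³/s; the ratio is 4.75.

4.75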